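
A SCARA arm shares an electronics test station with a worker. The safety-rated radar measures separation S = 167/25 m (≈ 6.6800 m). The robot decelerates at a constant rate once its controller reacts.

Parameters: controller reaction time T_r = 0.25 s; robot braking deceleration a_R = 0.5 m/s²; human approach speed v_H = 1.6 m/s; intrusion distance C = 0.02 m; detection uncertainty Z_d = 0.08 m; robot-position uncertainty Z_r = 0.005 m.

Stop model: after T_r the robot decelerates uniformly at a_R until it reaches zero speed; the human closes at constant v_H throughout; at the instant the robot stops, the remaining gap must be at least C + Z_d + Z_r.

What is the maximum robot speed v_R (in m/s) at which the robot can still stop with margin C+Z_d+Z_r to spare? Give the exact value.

v_R_max = 13/10 m/s = 1.3000 m/s

quadratic (1)·v² + (69/20)·v + (-247/40) = 0
  disc = (69/20)² − 4·(1)·(-247/40) = 14641/400 ; √disc = 121/20
  v_R = (−(69/20) + 121/20) / (2·(1)) = 13/10 m/s
check:
stop time T_s = (13/10)/(1/2) = 2.6000 s
robot covers v_R·T_r = 1.3000·0.2500 = 0.3250 m before braking
robot covers 1.3000·2.6000 − ½·0.5000·2.6000² = 1.6900 m while stopping
human closes 1.6000·2.8500 = 4.5600 m
residual clearance needed = 0.0200+0.0800+0.0050 = 0.1050 m
sum ≈ 0.3250+1.6900+4.5600+0.1050 ≈ 6.6800 m = S ✓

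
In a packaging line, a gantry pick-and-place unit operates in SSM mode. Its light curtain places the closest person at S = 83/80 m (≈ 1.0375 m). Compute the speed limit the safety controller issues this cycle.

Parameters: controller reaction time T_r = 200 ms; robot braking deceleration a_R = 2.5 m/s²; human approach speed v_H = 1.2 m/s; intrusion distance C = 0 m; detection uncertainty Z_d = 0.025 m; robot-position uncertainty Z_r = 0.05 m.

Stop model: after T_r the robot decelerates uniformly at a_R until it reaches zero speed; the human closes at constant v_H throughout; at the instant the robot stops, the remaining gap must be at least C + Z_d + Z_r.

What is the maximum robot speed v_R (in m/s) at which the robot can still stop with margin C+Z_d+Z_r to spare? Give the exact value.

collect terms ⇒ (1/5)·v_R² + (17/25)·v_R + (-289/400) = 0
  disc = (17/25)² − 4·(1/5)·(-289/400) = 2601/2500 ; √disc = 51/50
  v_R = (−(17/25) + 51/50) / (2·(1/5)) = 17/20 m/s
check:
stop time T_s = (17/20)/(5/2) = 0.3400 s
robot in T_r: 0.8500·0.2000 = 0.1700 m
robot covers 0.8500·0.3400 − ½·2.5000·0.3400² = 0.1445 m while stopping
human over T_r+T_s: 1.2000·(0.2000+0.3400) = 0.6480 m
residual clearance needed = 0.0000+0.0250+0.0500 = 0.0750 m
sum ≈ 0.1700+0.1445+0.6480+0.0750 ≈ 1.0375 m = S ✓

v_R_max = 17/20 m/s = 0.8500 m/s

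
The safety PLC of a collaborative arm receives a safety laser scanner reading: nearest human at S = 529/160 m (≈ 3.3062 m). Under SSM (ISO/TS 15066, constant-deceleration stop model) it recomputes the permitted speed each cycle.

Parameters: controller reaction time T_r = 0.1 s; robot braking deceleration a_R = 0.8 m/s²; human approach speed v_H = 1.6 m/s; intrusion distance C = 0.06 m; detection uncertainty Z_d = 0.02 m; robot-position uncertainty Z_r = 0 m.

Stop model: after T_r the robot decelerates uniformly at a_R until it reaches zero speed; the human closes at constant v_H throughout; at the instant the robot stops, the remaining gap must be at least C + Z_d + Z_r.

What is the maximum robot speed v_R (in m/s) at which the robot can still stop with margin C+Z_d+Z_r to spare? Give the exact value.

v_R_max = 11/10 m/s = 1.1000 m/s

quadratic (5/8)·v² + (21/10)·v + (-2453/800) = 0
  disc = (21/10)² − 4·(5/8)·(-2453/800) = 19321/1600 ; √disc = 139/40
  v_R = (−(21/10) + 139/40) / (2·(5/8)) = 11/10 m/s
check:
stop time T_s = (11/10)/(4/5) = 1.3750 s
robot in T_r: 1.1000·0.1000 = 0.1100 m
braking distance = 1.1000²/(2·0.8000) = 0.7562 m
person approaches 1.6000·(0.1000+1.3750) = 2.3600 m
C+Z_d+Z_r = 0.0600+0.0200+0.0000 = 0.0800 m
sum ≈ 0.1100+0.7562+2.3600+0.0800 ≈ 3.3062 m = S ✓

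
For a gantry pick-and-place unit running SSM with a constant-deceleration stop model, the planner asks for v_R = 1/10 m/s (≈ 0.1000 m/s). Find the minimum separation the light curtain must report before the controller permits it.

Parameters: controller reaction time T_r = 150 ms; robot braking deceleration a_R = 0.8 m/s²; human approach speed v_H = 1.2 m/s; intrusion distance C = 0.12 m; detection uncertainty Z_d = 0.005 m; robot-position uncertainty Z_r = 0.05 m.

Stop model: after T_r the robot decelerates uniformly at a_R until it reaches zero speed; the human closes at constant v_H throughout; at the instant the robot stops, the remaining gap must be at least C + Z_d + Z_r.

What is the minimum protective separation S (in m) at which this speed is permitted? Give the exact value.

braking lasts T_s = (1/10)/(4/5) = 0.1250 s
robot covers v_R·T_r = 0.1000·0.1500 = 0.0150 m before braking
robot under decel: 0.1000²/(2·0.8000) = 0.0063 m
person approaches 1.2000·(0.1500+0.1250) = 0.3300 m
C+Z_d+Z_r = 0.1200+0.0050+0.0500 = 0.1750 m
S_min ≈ 0.0150+0.0063+0.3300+0.1750  ⇒  S_min = 421/800 m

S_min = 421/800 m = 0.5262 m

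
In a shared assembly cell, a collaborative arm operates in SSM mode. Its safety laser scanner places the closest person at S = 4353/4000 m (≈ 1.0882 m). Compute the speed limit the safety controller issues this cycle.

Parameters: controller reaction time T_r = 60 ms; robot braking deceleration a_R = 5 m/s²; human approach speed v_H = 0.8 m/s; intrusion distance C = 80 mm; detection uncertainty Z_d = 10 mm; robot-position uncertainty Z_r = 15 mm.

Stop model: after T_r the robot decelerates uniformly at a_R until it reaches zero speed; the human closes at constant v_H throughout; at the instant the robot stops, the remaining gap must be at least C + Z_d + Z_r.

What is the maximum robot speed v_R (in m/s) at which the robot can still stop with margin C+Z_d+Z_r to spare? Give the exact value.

quadratic (1/10)·v² + (11/50)·v + (-3741/4000) = 0
  disc = (11/50)² − 4·(1/10)·(-3741/4000) = 169/400 ; √disc = 13/20
  v_R = (−(11/50) + 13/20) / (2·(1/10)) = 43/20 m/s
check:
T_s = v_R/a_R = (43/20)/5 = 0.4300 s
reaction-phase robot travel = 2.1500·0.0600 = 0.1290 m
robot under decel: 2.1500²/(2·5.0000) = 0.4622 m
human closes 0.8000·0.4900 = 0.3920 m
margins: 0.0800+0.0100+0.0150 = 0.1050 m
sum ≈ 0.1290+0.4622+0.3920+0.1050 ≈ 1.0882 m = S ✓

v_R_max = 43/20 m/s = 2.1500 m/s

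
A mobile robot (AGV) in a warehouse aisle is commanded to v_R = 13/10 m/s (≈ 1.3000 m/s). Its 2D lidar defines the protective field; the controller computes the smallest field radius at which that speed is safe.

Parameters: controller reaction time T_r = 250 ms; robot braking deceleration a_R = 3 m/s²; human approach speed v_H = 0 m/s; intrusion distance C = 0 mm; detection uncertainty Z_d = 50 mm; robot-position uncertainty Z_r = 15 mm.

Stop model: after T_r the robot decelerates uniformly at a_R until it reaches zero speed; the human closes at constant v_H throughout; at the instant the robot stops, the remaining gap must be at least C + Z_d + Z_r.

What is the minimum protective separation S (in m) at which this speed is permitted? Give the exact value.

S_min = 403/600 m = 0.6717 m

stop time T_s = (13/10)/3 = 0.4333 s
robot covers v_R·T_r = 1.3000·0.2500 = 0.3250 m before braking
robot under decel: 1.3000²/(2·3.0000) = 0.2817 m
human over T_r+T_s: 0.0000·(0.2500+0.4333) = 0.0000 m
residual clearance needed = 0.0000+0.0500+0.0150 = 0.0650 m
S_min ≈ 0.3250+0.2817+0.0000+0.0650  ⇒  S_min = 403/600 m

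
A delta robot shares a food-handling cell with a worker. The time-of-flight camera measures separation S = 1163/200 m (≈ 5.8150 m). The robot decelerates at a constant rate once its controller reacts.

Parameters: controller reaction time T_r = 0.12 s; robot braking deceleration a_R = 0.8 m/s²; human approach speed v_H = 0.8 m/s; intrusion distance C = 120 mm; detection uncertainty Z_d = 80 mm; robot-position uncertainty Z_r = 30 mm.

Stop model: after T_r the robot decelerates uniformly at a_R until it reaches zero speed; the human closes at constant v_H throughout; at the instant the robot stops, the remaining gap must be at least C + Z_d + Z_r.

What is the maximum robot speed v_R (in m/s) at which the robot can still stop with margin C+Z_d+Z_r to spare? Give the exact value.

v_R_max = 11/5 m/s = 2.2000 m/s

at the boundary: (5/8)·v² + (28/25)·v + (-5489/1000) = 0
  disc = (28/25)² − 4·(5/8)·(-5489/1000) = 149769/10000 ; √disc = 387/100
  v_R = (−(28/25) + 387/100) / (2·(5/8)) = 11/5 m/s
check:
T_s = v_R/a_R = (11/5)/(4/5) = 2.7500 s
reaction-phase robot travel = 2.2000·0.1200 = 0.2640 m
robot under decel: 2.2000²/(2·0.8000) = 3.0250 m
human closes 0.8000·2.8700 = 2.2960 m
C+Z_d+Z_r = 0.1200+0.0800+0.0300 = 0.2300 m
sum ≈ 0.2640+3.0250+2.2960+0.2300 ≈ 5.8150 m = S ✓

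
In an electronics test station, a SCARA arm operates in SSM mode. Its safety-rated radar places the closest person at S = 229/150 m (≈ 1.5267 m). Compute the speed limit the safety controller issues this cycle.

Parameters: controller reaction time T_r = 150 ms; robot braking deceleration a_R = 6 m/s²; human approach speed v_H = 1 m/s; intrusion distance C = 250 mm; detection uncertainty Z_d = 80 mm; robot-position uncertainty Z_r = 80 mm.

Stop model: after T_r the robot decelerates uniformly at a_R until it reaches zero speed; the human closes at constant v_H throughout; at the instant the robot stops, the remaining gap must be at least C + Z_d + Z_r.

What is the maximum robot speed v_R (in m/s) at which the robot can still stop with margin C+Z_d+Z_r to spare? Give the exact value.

v_R_max = 2 m/s = 2.0000 m/s

at the boundary: (1/12)·v² + (19/60)·v + (-29/30) = 0
  disc = (19/60)² − 4·(1/12)·(-29/30) = 169/400 ; √disc = 13/20
  v_R = (−(19/60) + 13/20) / (2·(1/12)) = 2 m/s
check:
braking lasts T_s = 2/6 = 0.3333 s
reaction-phase robot travel = 2.0000·0.1500 = 0.3000 m
robot covers 2.0000·0.3333 − ½·6.0000·0.3333² = 0.3333 m while stopping
human over T_r+T_s: 1.0000·(0.1500+0.3333) = 0.4833 m
C+Z_d+Z_r = 0.2500+0.0800+0.0800 = 0.4100 m
sum ≈ 0.3000+0.3333+0.4833+0.4100 ≈ 1.5267 m = S ✓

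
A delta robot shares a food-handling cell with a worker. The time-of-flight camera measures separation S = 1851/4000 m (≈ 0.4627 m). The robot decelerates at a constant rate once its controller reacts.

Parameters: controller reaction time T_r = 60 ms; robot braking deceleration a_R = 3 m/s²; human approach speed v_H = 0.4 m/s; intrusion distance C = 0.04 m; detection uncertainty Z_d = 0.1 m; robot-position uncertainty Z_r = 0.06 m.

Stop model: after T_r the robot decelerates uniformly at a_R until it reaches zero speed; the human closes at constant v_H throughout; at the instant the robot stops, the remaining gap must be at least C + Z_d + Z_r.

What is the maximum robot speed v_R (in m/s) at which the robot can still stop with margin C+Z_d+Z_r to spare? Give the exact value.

v_R_max = 3/4 m/s = 0.7500 m/s

quadratic (1/6)·v² + (29/150)·v + (-191/800) = 0
  disc = (29/150)² − 4·(1/6)·(-191/800) = 17689/90000 ; √disc = 133/300
  v_R = (−(29/150) + 133/300) / (2·(1/6)) = 3/4 m/s
check:
braking lasts T_s = (3/4)/3 = 0.2500 s
reaction-phase robot travel = 0.7500·0.0600 = 0.0450 m
robot covers 0.7500·0.2500 − ½·3.0000·0.2500² = 0.0938 m while stopping
human closes 0.4000·0.3100 = 0.1240 m
margins: 0.0400+0.1000+0.0600 = 0.2000 m
sum ≈ 0.0450+0.0938+0.1240+0.2000 ≈ 0.4627 m = S ✓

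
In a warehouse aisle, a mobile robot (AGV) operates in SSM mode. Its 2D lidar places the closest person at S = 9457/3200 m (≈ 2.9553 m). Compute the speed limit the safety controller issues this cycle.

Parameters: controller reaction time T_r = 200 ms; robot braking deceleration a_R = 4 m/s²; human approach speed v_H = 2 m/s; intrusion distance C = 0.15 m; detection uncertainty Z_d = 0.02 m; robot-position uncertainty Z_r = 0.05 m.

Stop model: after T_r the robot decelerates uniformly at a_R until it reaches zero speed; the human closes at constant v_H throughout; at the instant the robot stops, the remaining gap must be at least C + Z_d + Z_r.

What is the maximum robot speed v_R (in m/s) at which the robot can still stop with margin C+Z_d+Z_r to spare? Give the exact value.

v_R_max = 47/20 m/s = 2.3500 m/s

at the boundary: (1/8)·v² + (7/10)·v + (-7473/3200) = 0
  disc = (7/10)² − 4·(1/8)·(-7473/3200) = 10609/6400 ; √disc = 103/80
  v_R = (−(7/10) + 103/80) / (2·(1/8)) = 47/20 m/s
check:
stop time T_s = (47/20)/4 = 0.5875 s
robot in T_r: 2.3500·0.2000 = 0.4700 m
robot under decel: 2.3500²/(2·4.0000) = 0.6903 m
person approaches 2.0000·(0.2000+0.5875) = 1.5750 m
residual clearance needed = 0.1500+0.0200+0.0500 = 0.2200 m
sum ≈ 0.4700+0.6903+1.5750+0.2200 ≈ 2.9553 m = S ✓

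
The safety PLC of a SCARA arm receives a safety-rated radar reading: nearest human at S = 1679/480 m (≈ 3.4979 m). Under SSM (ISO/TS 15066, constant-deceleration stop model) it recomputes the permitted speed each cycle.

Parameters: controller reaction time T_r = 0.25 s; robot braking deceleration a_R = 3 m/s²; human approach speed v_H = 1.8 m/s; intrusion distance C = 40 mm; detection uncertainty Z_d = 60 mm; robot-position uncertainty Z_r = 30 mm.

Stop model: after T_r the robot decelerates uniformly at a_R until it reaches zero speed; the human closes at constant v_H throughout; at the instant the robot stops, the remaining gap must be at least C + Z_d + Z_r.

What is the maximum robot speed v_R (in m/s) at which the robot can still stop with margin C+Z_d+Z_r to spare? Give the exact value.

v_R_max = 47/20 m/s = 2.3500 m/s

collect terms ⇒ (1/6)·v_R² + (17/20)·v_R + (-7003/2400) = 0
  disc = (17/20)² − 4·(1/6)·(-7003/2400) = 2401/900 ; √disc = 49/30
  v_R = (−(17/20) + 49/30) / (2·(1/6)) = 47/20 m/s
check:
stop time T_s = (47/20)/3 = 0.7833 s
robot in T_r: 2.3500·0.2500 = 0.5875 m
robot under decel: 2.3500²/(2·3.0000) = 0.9204 m
human over T_r+T_s: 1.8000·(0.2500+0.7833) = 1.8600 m
margins: 0.0400+0.0600+0.0300 = 0.1300 m
sum ≈ 0.5875+0.9204+1.8600+0.1300 ≈ 3.4979 m = S ✓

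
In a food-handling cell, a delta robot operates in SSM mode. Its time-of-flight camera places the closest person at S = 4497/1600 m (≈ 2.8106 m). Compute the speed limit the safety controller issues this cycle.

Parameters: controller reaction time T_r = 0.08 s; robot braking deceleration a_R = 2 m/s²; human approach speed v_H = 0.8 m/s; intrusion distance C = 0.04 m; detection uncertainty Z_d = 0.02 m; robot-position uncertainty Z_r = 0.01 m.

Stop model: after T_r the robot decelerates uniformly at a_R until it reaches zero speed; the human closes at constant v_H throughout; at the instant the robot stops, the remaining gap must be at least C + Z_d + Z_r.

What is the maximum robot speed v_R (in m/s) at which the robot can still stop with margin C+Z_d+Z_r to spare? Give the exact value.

quadratic (1/4)·v² + (12/25)·v + (-21413/8000) = 0
  disc = (12/25)² − 4·(1/4)·(-21413/8000) = 116281/40000 ; √disc = 341/200
  v_R = (−(12/25) + 341/200) / (2·(1/4)) = 49/20 m/s
check:
T_s = v_R/a_R = (49/20)/2 = 1.2250 s
robot in T_r: 2.4500·0.0800 = 0.1960 m
robot under decel: 2.4500²/(2·2.0000) = 1.5006 m
human closes 0.8000·1.3050 = 1.0440 m
C+Z_d+Z_r = 0.0400+0.0200+0.0100 = 0.0700 m
sum ≈ 0.1960+1.5006+1.0440+0.0700 ≈ 2.8106 m = S ✓

v_R_max = 49/20 m/s = 2.4500 m/s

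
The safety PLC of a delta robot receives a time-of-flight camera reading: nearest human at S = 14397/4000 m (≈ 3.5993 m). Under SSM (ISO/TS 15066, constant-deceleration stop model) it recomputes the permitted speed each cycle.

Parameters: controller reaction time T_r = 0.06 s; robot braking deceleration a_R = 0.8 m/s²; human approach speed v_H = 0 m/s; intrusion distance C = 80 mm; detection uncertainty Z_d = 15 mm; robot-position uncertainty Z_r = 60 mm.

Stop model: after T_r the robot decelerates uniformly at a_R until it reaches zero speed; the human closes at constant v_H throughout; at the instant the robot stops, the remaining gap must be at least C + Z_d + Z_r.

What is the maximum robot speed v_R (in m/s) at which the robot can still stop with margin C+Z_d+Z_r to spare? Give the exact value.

at the boundary: (5/8)·v² + (3/50)·v + (-13777/4000) = 0
  disc = (3/50)² − 4·(5/8)·(-13777/4000) = 344569/40000 ; √disc = 587/200
  v_R = (−(3/50) + 587/200) / (2·(5/8)) = 23/10 m/s
check:
stop time T_s = (23/10)/(4/5) = 2.8750 s
robot in T_r: 2.3000·0.0600 = 0.1380 m
braking distance = 2.3000²/(2·0.8000) = 3.3062 m
human over T_r+T_s: 0.0000·(0.0600+2.8750) = 0.0000 m
residual clearance needed = 0.0800+0.0150+0.0600 = 0.1550 m
sum ≈ 0.1380+3.3062+0.0000+0.1550 ≈ 3.5993 m = S ✓

v_R_max = 23/10 m/s = 2.3000 m/s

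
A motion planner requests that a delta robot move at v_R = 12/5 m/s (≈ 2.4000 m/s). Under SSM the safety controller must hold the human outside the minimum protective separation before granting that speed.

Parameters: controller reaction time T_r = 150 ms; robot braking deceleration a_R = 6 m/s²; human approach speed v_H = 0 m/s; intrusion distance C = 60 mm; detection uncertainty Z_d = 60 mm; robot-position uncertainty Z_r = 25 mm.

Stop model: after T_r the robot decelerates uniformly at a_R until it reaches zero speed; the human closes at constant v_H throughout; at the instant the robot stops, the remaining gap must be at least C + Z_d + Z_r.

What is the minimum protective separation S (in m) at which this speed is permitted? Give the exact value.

T_s = v_R/a_R = (12/5)/6 = 0.4000 s
robot covers v_R·T_r = 2.4000·0.1500 = 0.3600 m before braking
braking distance = 2.4000²/(2·6.0000) = 0.4800 m
human closes 0.0000·0.5500 = 0.0000 m
residual clearance needed = 0.0600+0.0600+0.0250 = 0.1450 m
S_min ≈ 0.3600+0.4800+0.0000+0.1450  ⇒  S_min = 197/200 m

S_min = 197/200 m = 0.9850 m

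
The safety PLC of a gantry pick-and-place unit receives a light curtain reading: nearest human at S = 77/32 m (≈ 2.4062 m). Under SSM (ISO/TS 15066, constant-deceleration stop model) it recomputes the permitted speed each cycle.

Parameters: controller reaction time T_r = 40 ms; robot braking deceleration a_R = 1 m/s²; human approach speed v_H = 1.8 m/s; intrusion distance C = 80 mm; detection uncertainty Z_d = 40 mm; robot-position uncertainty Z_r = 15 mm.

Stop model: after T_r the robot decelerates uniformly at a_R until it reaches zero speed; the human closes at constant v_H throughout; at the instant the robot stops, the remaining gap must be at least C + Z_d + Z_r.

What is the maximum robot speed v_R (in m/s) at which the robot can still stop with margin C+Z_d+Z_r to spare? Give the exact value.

collect terms ⇒ (1/2)·v_R² + (46/25)·v_R + (-8797/4000) = 0
  disc = (46/25)² − 4·(1/2)·(-8797/4000) = 77841/10000 ; √disc = 279/100
  v_R = (−(46/25) + 279/100) / (2·(1/2)) = 19/20 m/s
check:
T_s = v_R/a_R = (19/20)/1 = 0.9500 s
robot in T_r: 0.9500·0.0400 = 0.0380 m
robot under decel: 0.9500²/(2·1.0000) = 0.4512 m
human closes 1.8000·0.9900 = 1.7820 m
C+Z_d+Z_r = 0.0800+0.0400+0.0150 = 0.1350 m
sum ≈ 0.0380+0.4512+1.7820+0.1350 ≈ 2.4062 m = S ✓

v_R_max = 19/20 m/s = 0.9500 m/s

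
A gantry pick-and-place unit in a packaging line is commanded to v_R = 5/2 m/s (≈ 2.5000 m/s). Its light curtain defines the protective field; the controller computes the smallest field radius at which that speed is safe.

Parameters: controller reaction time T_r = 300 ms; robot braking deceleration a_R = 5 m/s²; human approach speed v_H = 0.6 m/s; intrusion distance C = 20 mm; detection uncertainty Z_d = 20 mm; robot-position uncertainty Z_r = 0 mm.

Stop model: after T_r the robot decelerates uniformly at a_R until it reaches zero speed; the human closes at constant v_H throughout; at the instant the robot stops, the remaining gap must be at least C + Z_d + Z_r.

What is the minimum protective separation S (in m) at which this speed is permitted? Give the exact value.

braking lasts T_s = (5/2)/5 = 0.5000 s
robot covers v_R·T_r = 2.5000·0.3000 = 0.7500 m before braking
robot covers 2.5000·0.5000 − ½·5.0000·0.5000² = 0.6250 m while stopping
human closes 0.6000·0.8000 = 0.4800 m
C+Z_d+Z_r = 0.0200+0.0200+0.0000 = 0.0400 m
S_min ≈ 0.7500+0.6250+0.4800+0.0400  ⇒  S_min = 379/200 m

S_min = 379/200 m = 1.8950 m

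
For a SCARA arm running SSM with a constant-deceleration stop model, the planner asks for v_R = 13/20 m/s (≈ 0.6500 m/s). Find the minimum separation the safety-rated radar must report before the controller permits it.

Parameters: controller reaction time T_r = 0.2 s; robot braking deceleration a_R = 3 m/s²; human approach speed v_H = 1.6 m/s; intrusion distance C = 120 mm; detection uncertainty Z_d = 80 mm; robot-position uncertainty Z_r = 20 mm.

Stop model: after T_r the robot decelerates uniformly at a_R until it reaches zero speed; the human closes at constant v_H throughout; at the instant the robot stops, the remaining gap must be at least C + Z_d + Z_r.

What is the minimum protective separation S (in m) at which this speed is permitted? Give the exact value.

S_min = 2609/2400 m = 1.0871 m

T_s = v_R/a_R = (13/20)/3 = 0.2167 s
reaction-phase robot travel = 0.6500·0.2000 = 0.1300 m
robot under decel: 0.6500²/(2·3.0000) = 0.0704 m
person approaches 1.6000·(0.2000+0.2167) = 0.6667 m
C+Z_d+Z_r = 0.1200+0.0800+0.0200 = 0.2200 m
S_min ≈ 0.1300+0.0704+0.6667+0.2200  ⇒  S_min = 2609/2400 m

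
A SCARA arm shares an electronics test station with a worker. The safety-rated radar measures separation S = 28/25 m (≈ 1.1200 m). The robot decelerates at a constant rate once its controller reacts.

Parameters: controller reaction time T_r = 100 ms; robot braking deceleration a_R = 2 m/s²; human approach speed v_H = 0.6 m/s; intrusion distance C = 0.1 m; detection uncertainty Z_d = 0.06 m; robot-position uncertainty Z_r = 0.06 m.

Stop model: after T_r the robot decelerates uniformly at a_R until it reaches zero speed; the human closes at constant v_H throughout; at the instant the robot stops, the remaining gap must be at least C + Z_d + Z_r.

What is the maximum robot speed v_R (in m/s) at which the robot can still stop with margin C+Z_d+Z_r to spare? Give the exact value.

v_R_max = 6/5 m/s = 1.2000 m/s

quadratic (1/4)·v² + (2/5)·v + (-21/25) = 0
  disc = (2/5)² − 4·(1/4)·(-21/25) = 1 ; √disc = 1
  v_R = (−(2/5) + 1) / (2·(1/4)) = 6/5 m/s
check:
braking lasts T_s = (6/5)/2 = 0.6000 s
robot covers v_R·T_r = 1.2000·0.1000 = 0.1200 m before braking
robot under decel: 1.2000²/(2·2.0000) = 0.3600 m
person approaches 0.6000·(0.1000+0.6000) = 0.4200 m
C+Z_d+Z_r = 0.1000+0.0600+0.0600 = 0.2200 m
sum ≈ 0.1200+0.3600+0.4200+0.2200 ≈ 1.1200 m = S ✓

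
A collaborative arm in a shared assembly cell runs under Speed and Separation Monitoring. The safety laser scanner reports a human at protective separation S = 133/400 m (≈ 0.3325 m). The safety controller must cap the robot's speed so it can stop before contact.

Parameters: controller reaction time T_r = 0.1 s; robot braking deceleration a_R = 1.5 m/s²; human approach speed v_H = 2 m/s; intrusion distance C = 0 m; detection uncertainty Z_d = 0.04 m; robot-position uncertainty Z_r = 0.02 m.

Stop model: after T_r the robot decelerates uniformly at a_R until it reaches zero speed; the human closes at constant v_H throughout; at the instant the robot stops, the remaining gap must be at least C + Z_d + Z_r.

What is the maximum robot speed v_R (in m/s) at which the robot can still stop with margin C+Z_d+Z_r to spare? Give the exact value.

v_R_max = 1/20 m/s = 0.0500 m/s

quadratic (1/3)·v² + (43/30)·v + (-29/400) = 0
  disc = (43/30)² − 4·(1/3)·(-29/400) = 484/225 ; √disc = 22/15
  v_R = (−(43/30) + 22/15) / (2·(1/3)) = 1/20 m/s
check:
braking lasts T_s = (1/20)/(3/2) = 0.0333 s
robot in T_r: 0.0500·0.1000 = 0.0050 m
robot under decel: 0.0500²/(2·1.5000) = 0.0008 m
person approaches 2.0000·(0.1000+0.0333) = 0.2667 m
margins: 0.0000+0.0400+0.0200 = 0.0600 m
sum ≈ 0.0050+0.0008+0.2667+0.0600 ≈ 0.3325 m = S ✓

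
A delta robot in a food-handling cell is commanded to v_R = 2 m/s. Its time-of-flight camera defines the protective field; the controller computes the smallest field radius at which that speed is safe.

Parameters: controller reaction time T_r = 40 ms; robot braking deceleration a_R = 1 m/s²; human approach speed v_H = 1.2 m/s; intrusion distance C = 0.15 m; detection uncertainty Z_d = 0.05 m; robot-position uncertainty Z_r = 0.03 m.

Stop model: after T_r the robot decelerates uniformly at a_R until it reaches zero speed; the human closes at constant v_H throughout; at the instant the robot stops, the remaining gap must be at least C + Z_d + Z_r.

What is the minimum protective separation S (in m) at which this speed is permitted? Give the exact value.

stop time T_s = 2/1 = 2.0000 s
reaction-phase robot travel = 2.0000·0.0400 = 0.0800 m
robot covers 2.0000·2.0000 − ½·1.0000·2.0000² = 2.0000 m while stopping
person approaches 1.2000·(0.0400+2.0000) = 2.4480 m
C+Z_d+Z_r = 0.1500+0.0500+0.0300 = 0.2300 m
S_min ≈ 0.0800+2.0000+2.4480+0.2300  ⇒  S_min = 2379/500 m

S_min = 2379/500 m = 4.7580 m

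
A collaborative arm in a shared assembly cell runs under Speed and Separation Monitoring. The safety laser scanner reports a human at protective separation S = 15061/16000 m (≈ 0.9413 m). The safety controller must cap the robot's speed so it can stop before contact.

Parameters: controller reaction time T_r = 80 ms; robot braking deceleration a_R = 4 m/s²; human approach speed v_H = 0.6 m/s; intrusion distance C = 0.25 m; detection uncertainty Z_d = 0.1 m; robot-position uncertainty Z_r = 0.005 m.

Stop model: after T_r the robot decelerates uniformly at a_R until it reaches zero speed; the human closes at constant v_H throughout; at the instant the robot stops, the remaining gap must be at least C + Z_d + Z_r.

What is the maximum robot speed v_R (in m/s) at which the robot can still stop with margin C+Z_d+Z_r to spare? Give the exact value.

v_R_max = 27/20 m/s = 1.3500 m/s

at the boundary: (1/8)·v² + (23/100)·v + (-8613/16000) = 0
  disc = (23/100)² − 4·(1/8)·(-8613/16000) = 51529/160000 ; √disc = 227/400
  v_R = (−(23/100) + 227/400) / (2·(1/8)) = 27/20 m/s
check:
braking lasts T_s = (27/20)/4 = 0.3375 s
reaction-phase robot travel = 1.3500·0.0800 = 0.1080 m
robot covers 1.3500·0.3375 − ½·4.0000·0.3375² = 0.2278 m while stopping
human over T_r+T_s: 0.6000·(0.0800+0.3375) = 0.2505 m
margins: 0.2500+0.1000+0.0050 = 0.3550 m
sum ≈ 0.1080+0.2278+0.2505+0.3550 ≈ 0.9413 m = S ✓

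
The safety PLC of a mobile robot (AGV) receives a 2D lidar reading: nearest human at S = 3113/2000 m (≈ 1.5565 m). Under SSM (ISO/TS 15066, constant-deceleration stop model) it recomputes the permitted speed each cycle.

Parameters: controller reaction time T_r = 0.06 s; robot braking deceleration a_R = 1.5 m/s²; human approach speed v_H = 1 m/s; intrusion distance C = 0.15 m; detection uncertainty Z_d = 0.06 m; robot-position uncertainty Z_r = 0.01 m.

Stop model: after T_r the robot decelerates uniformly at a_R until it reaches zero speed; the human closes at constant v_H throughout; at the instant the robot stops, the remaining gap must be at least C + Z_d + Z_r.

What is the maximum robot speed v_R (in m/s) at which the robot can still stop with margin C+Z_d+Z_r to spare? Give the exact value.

collect terms ⇒ (1/3)·v_R² + (109/150)·v_R + (-2553/2000) = 0
  disc = (109/150)² − 4·(1/3)·(-2553/2000) = 12544/5625 ; √disc = 112/75
  v_R = (−(109/150) + 112/75) / (2·(1/3)) = 23/20 m/s
check:
T_s = v_R/a_R = (23/20)/(3/2) = 0.7667 s
reaction-phase robot travel = 1.1500·0.0600 = 0.0690 m
braking distance = 1.1500²/(2·1.5000) = 0.4408 m
human over T_r+T_s: 1.0000·(0.0600+0.7667) = 0.8267 m
C+Z_d+Z_r = 0.1500+0.0600+0.0100 = 0.2200 m
sum ≈ 0.0690+0.4408+0.8267+0.2200 ≈ 1.5565 m = S ✓

v_R_max = 23/20 m/s = 1.1500 m/s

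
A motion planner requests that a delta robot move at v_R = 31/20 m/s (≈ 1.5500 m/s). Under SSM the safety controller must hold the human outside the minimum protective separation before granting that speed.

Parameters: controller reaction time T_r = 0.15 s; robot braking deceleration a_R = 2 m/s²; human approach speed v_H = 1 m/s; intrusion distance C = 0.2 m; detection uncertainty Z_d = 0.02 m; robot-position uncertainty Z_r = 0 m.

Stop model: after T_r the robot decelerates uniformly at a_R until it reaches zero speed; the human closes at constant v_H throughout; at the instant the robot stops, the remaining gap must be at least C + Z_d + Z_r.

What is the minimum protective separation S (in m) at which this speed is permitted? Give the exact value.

S_min = 633/320 m = 1.9781 m

braking lasts T_s = (31/20)/2 = 0.7750 s
reaction-phase robot travel = 1.5500·0.1500 = 0.2325 m
braking distance = 1.5500²/(2·2.0000) = 0.6006 m
human closes 1.0000·0.9250 = 0.9250 m
C+Z_d+Z_r = 0.2000+0.0200+0.0000 = 0.2200 m
S_min ≈ 0.2325+0.6006+0.9250+0.2200  ⇒  S_min = 633/320 m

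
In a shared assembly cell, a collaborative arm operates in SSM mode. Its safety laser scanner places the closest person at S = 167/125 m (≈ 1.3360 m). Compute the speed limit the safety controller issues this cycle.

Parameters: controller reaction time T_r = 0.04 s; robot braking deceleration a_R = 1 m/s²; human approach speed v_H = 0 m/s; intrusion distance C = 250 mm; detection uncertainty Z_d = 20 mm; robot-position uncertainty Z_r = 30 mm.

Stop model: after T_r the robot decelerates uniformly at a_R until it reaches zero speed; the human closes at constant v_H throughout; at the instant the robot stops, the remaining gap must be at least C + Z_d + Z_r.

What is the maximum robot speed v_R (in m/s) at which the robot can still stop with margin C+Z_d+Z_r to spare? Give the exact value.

v_R_max = 7/5 m/s = 1.4000 m/s

at the boundary: (1/2)·v² + (1/25)·v + (-259/250) = 0
  disc = (1/25)² − 4·(1/2)·(-259/250) = 1296/625 ; √disc = 36/25
  v_R = (−(1/25) + 36/25) / (2·(1/2)) = 7/5 m/s
check:
T_s = v_R/a_R = (7/5)/1 = 1.4000 s
robot in T_r: 1.4000·0.0400 = 0.0560 m
robot covers 1.4000·1.4000 − ½·1.0000·1.4000² = 0.9800 m while stopping
human closes 0.0000·1.4400 = 0.0000 m
C+Z_d+Z_r = 0.2500+0.0200+0.0300 = 0.3000 m
sum ≈ 0.0560+0.9800+0.0000+0.3000 ≈ 1.3360 m = S ✓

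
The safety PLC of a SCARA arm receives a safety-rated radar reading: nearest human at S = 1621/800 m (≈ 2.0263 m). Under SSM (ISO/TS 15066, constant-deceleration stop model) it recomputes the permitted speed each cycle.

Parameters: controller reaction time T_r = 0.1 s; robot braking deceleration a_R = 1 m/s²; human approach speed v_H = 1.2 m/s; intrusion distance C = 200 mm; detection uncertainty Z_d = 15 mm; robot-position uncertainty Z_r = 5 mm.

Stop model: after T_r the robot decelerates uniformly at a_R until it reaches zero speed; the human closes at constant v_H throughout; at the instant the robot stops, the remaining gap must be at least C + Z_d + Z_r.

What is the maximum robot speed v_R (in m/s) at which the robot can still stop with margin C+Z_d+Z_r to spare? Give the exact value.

v_R_max = 19/20 m/s = 0.9500 m/s

at the boundary: (1/2)·v² + (13/10)·v + (-1349/800) = 0
  disc = (13/10)² − 4·(1/2)·(-1349/800) = 81/16 ; √disc = 9/4
  v_R = (−(13/10) + 9/4) / (2·(1/2)) = 19/20 m/s
check:
stop time T_s = (19/20)/1 = 0.9500 s
robot in T_r: 0.9500·0.1000 = 0.0950 m
braking distance = 0.9500²/(2·1.0000) = 0.4512 m
human over T_r+T_s: 1.2000·(0.1000+0.9500) = 1.2600 m
C+Z_d+Z_r = 0.2000+0.0150+0.0050 = 0.2200 m
sum ≈ 0.0950+0.4512+1.2600+0.2200 ≈ 2.0263 m = S ✓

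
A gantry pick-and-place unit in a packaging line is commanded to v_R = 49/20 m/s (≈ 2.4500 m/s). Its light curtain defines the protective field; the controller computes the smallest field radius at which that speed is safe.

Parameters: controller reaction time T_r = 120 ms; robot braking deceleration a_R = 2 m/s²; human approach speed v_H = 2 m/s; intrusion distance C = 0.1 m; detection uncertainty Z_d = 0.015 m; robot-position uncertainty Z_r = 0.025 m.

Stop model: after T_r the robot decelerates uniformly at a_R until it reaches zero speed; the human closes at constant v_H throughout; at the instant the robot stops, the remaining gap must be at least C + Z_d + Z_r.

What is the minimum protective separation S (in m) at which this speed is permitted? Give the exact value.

braking lasts T_s = (49/20)/2 = 1.2250 s
robot covers v_R·T_r = 2.4500·0.1200 = 0.2940 m before braking
braking distance = 2.4500²/(2·2.0000) = 1.5006 m
human over T_r+T_s: 2.0000·(0.1200+1.2250) = 2.6900 m
C+Z_d+Z_r = 0.1000+0.0150+0.0250 = 0.1400 m
S_min ≈ 0.2940+1.5006+2.6900+0.1400  ⇒  S_min = 36997/8000 m

S_min = 36997/8000 m = 4.6246 m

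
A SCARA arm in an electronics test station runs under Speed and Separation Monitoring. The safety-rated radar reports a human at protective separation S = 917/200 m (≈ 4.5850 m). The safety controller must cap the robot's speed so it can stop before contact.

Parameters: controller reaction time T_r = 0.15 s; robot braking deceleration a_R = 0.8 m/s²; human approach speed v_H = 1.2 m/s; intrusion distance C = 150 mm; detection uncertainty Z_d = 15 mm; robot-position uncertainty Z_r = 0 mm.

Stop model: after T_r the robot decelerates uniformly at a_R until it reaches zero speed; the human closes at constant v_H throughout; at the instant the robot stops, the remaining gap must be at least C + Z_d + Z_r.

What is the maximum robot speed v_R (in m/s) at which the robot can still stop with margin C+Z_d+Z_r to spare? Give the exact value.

collect terms ⇒ (5/8)·v_R² + (33/20)·v_R + (-106/25) = 0
  disc = (33/20)² − 4·(5/8)·(-106/25) = 5329/400 ; √disc = 73/20
  v_R = (−(33/20) + 73/20) / (2·(5/8)) = 8/5 m/s
check:
braking lasts T_s = (8/5)/(4/5) = 2.0000 s
robot covers v_R·T_r = 1.6000·0.1500 = 0.2400 m before braking
braking distance = 1.6000²/(2·0.8000) = 1.6000 m
human closes 1.2000·2.1500 = 2.5800 m
residual clearance needed = 0.1500+0.0150+0.0000 = 0.1650 m
sum ≈ 0.2400+1.6000+2.5800+0.1650 ≈ 4.5850 m = S ✓

v_R_max = 8/5 m/s = 1.6000 m/s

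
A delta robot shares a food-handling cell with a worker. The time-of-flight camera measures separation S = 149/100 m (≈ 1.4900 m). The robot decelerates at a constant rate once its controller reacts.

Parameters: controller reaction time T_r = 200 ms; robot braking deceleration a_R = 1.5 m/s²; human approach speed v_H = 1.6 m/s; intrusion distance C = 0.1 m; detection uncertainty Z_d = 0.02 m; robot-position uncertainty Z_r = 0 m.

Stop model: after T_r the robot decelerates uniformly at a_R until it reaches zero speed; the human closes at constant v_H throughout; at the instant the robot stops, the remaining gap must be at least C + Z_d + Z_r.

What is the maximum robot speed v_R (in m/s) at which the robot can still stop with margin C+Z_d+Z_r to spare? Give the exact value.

collect terms ⇒ (1/3)·v_R² + (19/15)·v_R + (-21/20) = 0
  disc = (19/15)² − 4·(1/3)·(-21/20) = 676/225 ; √disc = 26/15
  v_R = (−(19/15) + 26/15) / (2·(1/3)) = 7/10 m/s
check:
braking lasts T_s = (7/10)/(3/2) = 0.4667 s
robot covers v_R·T_r = 0.7000·0.2000 = 0.1400 m before braking
robot covers 0.7000·0.4667 − ½·1.5000·0.4667² = 0.1633 m while stopping
person approaches 1.6000·(0.2000+0.4667) = 1.0667 m
C+Z_d+Z_r = 0.1000+0.0200+0.0000 = 0.1200 m
sum ≈ 0.1400+0.1633+1.0667+0.1200 ≈ 1.4900 m = S ✓

v_R_max = 7/10 m/s = 0.7000 m/s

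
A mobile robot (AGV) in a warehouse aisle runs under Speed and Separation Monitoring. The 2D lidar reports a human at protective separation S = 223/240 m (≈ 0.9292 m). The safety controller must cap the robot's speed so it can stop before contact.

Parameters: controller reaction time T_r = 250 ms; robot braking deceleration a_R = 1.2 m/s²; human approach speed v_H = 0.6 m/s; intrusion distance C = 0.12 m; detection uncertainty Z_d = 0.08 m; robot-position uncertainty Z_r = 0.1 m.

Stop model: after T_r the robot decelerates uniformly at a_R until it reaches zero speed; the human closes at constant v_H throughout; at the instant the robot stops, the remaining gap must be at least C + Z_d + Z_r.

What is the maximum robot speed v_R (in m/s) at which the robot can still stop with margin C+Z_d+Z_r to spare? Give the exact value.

at the boundary: (5/12)·v² + (3/4)·v + (-23/48) = 0
  disc = (3/4)² − 4·(5/12)·(-23/48) = 49/36 ; √disc = 7/6
  v_R = (−(3/4) + 7/6) / (2·(5/12)) = 1/2 m/s
check:
T_s = v_R/a_R = (1/2)/(6/5) = 0.4167 s
reaction-phase robot travel = 0.5000·0.2500 = 0.1250 m
robot covers 0.5000·0.4167 − ½·1.2000·0.4167² = 0.1042 m while stopping
human closes 0.6000·0.6667 = 0.4000 m
margins: 0.1200+0.0800+0.1000 = 0.3000 m
sum ≈ 0.1250+0.1042+0.4000+0.3000 ≈ 0.9292 m = S ✓

v_R_max = 1/2 m/s = 0.5000 m/s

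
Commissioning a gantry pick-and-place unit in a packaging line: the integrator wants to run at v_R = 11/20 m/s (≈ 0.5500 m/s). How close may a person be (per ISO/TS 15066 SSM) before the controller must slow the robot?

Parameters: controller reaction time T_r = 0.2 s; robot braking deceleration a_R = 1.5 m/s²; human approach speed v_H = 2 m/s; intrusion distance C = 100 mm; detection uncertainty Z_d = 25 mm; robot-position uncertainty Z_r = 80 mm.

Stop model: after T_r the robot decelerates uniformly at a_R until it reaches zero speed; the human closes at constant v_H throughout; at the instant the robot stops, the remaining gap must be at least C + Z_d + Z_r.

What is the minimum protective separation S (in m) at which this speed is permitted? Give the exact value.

S_min = 1859/1200 m = 1.5492 m

stop time T_s = (11/20)/(3/2) = 0.3667 s
robot covers v_R·T_r = 0.5500·0.2000 = 0.1100 m before braking
braking distance = 0.5500²/(2·1.5000) = 0.1008 m
human closes 2.0000·0.5667 = 1.1333 m
residual clearance needed = 0.1000+0.0250+0.0800 = 0.2050 m
S_min ≈ 0.1100+0.1008+1.1333+0.2050  ⇒  S_min = 1859/1200 m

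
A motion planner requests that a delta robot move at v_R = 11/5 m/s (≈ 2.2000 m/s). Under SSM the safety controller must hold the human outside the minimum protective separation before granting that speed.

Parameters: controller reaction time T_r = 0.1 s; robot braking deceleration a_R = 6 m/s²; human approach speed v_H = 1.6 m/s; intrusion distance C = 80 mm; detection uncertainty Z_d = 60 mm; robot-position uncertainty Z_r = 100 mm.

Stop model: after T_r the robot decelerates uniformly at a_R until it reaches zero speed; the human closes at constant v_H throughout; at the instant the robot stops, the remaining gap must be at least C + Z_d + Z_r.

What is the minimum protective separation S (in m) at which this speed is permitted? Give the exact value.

S_min = 161/100 m = 1.6100 m

T_s = v_R/a_R = (11/5)/6 = 0.3667 s
robot in T_r: 2.2000·0.1000 = 0.2200 m
robot under decel: 2.2000²/(2·6.0000) = 0.4033 m
human over T_r+T_s: 1.6000·(0.1000+0.3667) = 0.7467 m
margins: 0.0800+0.0600+0.1000 = 0.2400 m
S_min ≈ 0.2200+0.4033+0.7467+0.2400  ⇒  S_min = 161/100 m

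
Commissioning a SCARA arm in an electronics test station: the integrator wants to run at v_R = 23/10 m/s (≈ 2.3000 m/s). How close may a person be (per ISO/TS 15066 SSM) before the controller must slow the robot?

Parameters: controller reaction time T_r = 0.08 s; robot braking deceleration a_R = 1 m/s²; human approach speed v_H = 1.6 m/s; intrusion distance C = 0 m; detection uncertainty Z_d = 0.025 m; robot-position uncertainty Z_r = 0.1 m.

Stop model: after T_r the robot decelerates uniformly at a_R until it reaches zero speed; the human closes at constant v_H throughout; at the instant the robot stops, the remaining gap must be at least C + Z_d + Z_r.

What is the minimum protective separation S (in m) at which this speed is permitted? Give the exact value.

S_min = 3381/500 m = 6.7620 m

braking lasts T_s = (23/10)/1 = 2.3000 s
robot covers v_R·T_r = 2.3000·0.0800 = 0.1840 m before braking
braking distance = 2.3000²/(2·1.0000) = 2.6450 m
human closes 1.6000·2.3800 = 3.8080 m
residual clearance needed = 0.0000+0.0250+0.1000 = 0.1250 m
S_min ≈ 0.1840+2.6450+3.8080+0.1250  ⇒  S_min = 3381/500 m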